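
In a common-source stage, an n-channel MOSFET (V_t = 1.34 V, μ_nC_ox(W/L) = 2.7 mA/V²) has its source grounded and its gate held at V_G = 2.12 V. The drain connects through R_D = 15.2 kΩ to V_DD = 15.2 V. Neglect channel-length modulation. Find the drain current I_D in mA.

I_D = 0.821 mA

V_GS = V_G = 2.12 V, so V_ov = 2.12 − 1.34 = 0.78 V.
Assume saturation: I_D = ½ k_n V_ov² = 0.5 × 2.7 × 0.78² = 0.821 mA, giving V_DS = V_DD − I_D R_D = 15.2 − 0.821 × 15.2 = 2.72 V.
V_DS = 2.72 V ≥ V_ov = 0.78 V, confirming saturation.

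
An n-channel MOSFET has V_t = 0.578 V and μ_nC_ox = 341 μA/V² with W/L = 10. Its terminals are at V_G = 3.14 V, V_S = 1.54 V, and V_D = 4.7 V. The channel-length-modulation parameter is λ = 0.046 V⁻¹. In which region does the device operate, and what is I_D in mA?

Saturation; I_D = 2.04 mA

V_GS = V_G − V_S = 3.14 − 1.54 = 1.6 V; V_DS = V_D − V_S = 4.7 − 1.54 = 3.16 V.
k_n = μ_nC_ox · (W/L) = 3.41 mA/V².
V_ov = V_GS − V_t = 1.6 − 0.578 = 1.02 V.
Since V_DS = 3.16 V ≥ V_ov = 1.02 V, the device is in saturation.
I_D = ½ k_n V_ov² (1 + λ V_DS) = 0.5 × 3.41 × 1.02² × (1 + 0.046 × 3.16) = 2.04 mA.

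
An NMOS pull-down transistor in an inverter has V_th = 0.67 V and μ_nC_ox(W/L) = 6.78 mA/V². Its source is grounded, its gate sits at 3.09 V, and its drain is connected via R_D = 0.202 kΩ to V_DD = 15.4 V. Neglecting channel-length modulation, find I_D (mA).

V_GS = V_G = 3.09 V, so V_ov = 3.09 − 0.67 = 2.42 V.
Assume saturation: I_D = ½ k_n V_ov² = 0.5 × 6.78 × 2.42² = 19.9 mA, giving V_DS = V_DD − I_D R_D = 15.4 − 19.9 × 0.202 = 11.4 V.
V_DS = 11.4 V ≥ V_ov = 2.42 V, confirming saturation.

I_D = 19.9 mA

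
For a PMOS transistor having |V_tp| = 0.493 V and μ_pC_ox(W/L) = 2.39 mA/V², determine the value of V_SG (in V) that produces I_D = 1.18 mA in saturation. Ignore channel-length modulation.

V_SG = 1.49 V

In saturation I_D = ½ k_p (V_SG − |V_tp|)², so V_SG − |V_tp| = √(2 I_D / k_p) = √(2 × 1.18 / 2.39) = 0.994 V.
V_SG = 0.493 + 0.994 = 1.49 V.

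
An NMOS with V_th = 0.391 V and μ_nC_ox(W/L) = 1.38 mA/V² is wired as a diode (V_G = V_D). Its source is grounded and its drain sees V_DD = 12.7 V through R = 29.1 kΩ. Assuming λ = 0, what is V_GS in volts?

V_GS = 1.15 V

With gate tied to drain, V_GS = V_DS ≥ V_GS − V_th, so the device is in saturation.
KCL at the drain: ½ k_n (V_GS − V_th)² = (V_DD − V_GS)/R.
Let x = V_GS − 0.391. Then 20.1 x² + x − 12.31 = 0, giving x = 0.758 V (positive root), so V_GS = 1.15 V.
I_D = (V_DD − V_GS)/R = (12.7 − 1.15) / 29.1 = 0.397 mA.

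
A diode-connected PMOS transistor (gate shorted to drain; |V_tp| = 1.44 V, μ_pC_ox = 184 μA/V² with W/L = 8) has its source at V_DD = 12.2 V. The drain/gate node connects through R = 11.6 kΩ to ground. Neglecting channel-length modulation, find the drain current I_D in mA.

I_D = 0.836 mA

With gate tied to drain, V_SG = V_SD ≥ V_SG − |V_tp|, so the device is in saturation.
k_p = μ_pC_ox · (W/L) = 1.472 mA/V².
KCL at the drain: ½ k_p (V_SG − |V_tp|)² = (V_DD − V_SG)/R.
Let x = V_SG − 1.44. Then 8.54 x² + x − 10.76 = 0, giving x = 1.07 V (positive root), so V_SG = 2.51 V.
I_D = (V_DD − V_SG)/R = (12.2 − 2.51) / 11.6 = 0.836 mA.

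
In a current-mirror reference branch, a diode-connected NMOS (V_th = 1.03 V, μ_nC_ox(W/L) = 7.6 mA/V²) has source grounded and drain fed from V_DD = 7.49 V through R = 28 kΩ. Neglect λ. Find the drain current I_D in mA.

With gate tied to drain, V_GS = V_DS ≥ V_GS − V_th, so the device is in saturation.
KCL at the drain: ½ k_n (V_GS − V_th)² = (V_DD − V_GS)/R.
Let x = V_GS − 1.03. Then 106 x² + x − 6.46 = 0, giving x = 0.242 V (positive root), so V_GS = 1.27 V.
I_D = (V_DD − V_GS)/R = (7.49 − 1.27) / 28 = 0.222 mA.

I_D = 0.222 mA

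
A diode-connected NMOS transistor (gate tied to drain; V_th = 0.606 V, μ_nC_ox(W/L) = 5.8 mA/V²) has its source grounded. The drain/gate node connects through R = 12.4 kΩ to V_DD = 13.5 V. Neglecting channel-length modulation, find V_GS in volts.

With gate tied to drain, V_GS = V_DS ≥ V_GS − V_th, so the device is in saturation.
KCL at the drain: ½ k_n (V_GS − V_th)² = (V_DD − V_GS)/R.
Let x = V_GS − 0.606. Then 36 x² + x − 12.89 = 0, giving x = 0.585 V (positive root), so V_GS = 1.19 V.
I_D = (V_DD − V_GS)/R = (13.5 − 1.19) / 12.4 = 0.993 mA.

V_GS = 1.19 V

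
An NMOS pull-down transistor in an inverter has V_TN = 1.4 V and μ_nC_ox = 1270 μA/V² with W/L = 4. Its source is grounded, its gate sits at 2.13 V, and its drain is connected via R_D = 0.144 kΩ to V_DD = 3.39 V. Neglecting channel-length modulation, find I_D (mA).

V_GS = V_G = 2.13 V, so V_ov = 2.13 − 1.4 = 0.73 V.
k_n = μ_nC_ox · (W/L) = 5.08 mA/V².
Assume saturation: I_D = ½ k_n V_ov² = 0.5 × 5.08 × 0.73² = 1.35 mA, giving V_DS = V_DD − I_D R_D = 3.39 − 1.35 × 0.144 = 3.2 V.
V_DS = 3.2 V ≥ V_ov = 0.73 V, confirming saturation.

I_D = 1.35 mA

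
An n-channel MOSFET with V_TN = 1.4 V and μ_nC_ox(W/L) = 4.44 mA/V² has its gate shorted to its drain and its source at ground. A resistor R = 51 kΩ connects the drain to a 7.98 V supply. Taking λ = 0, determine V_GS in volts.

With gate tied to drain, V_GS = V_DS ≥ V_GS − V_TN, so the device is in saturation.
KCL at the drain: ½ k_n (V_GS − V_TN)² = (V_DD − V_GS)/R.
Let x = V_GS − 1.4. Then 113 x² + x − 6.58 = 0, giving x = 0.237 V (positive root), so V_GS = 1.64 V.
I_D = (V_DD − V_GS)/R = (7.98 − 1.64) / 51 = 0.124 mA.

V_GS = 1.64 V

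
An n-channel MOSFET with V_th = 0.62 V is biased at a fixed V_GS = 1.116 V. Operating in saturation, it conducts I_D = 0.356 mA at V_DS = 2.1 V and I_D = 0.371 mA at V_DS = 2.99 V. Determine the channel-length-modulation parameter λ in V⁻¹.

With V_GS fixed, I_D ∝ (1 + λ V_DS) in saturation, so I_D2/I_D1 = (1 + λ V_DS2)/(1 + λ V_DS1).
0.371/0.356 = 1.042 = (1 + 2.99 λ)/(1 + 2.1 λ).
Solving: λ (I_D1 V_DS2 − I_D2 V_DS1) = I_D2 − I_D1, so λ = (0.371 − 0.356) / (0.356 × 2.99 − 0.371 × 2.1) = 0.015 / 0.285 = 0.0526 V⁻¹.

λ = 0.0526 V⁻¹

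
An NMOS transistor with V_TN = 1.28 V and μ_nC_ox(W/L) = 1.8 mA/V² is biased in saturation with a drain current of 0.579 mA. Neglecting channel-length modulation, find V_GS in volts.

In saturation I_D = ½ k_n (V_GS − V_TN)², so V_GS − V_TN = √(2 I_D / k_n) = √(2 × 0.579 / 1.8) = 0.802 V.
V_GS = 1.28 + 0.802 = 2.08 V.

V_GS = 2.08 V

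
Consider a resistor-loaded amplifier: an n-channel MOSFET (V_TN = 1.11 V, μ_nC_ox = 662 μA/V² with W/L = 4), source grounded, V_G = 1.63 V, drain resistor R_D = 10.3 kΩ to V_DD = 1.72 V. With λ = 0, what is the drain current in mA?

I_D = 0.155 mA

V_GS = V_G = 1.63 V, so V_ov = 1.63 − 1.11 = 0.52 V.
k_n = μ_nC_ox · (W/L) = 2.648 mA/V².
Assume saturation: I_D = ½ k_n V_ov² = 0.5 × 2.648 × 0.52² = 0.358 mA, giving V_DS = V_DD − I_D R_D = 1.72 − 0.358 × 10.3 = -1.97 V.
But -1.97 V < V_ov = 0.52 V, so the device is actually in triode.
In triode I_D = k_n[V_ov V_DS − ½ V_DS²] and I_D = (V_DD − V_DS)/R_D. Equating: 13.6 V_DS² − 15.18 V_DS + 1.72 = 0, giving V_DS = 0.128 V (the root below V_ov).
I_D = (1.72 − 0.128) / 10.3 = 0.155 mA.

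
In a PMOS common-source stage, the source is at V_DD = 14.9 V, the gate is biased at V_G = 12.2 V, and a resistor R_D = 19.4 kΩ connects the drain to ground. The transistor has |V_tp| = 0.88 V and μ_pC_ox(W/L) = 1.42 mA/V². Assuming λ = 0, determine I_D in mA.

I_D = 0.752 mA

V_SG = V_DD − V_G = 14.9 − 12.2 = 2.7 V, so V_ov = 2.7 − 0.88 = 1.82 V.
Assume saturation: I_D = ½ k_p V_ov² = 0.5 × 1.42 × 1.82² = 2.35 mA, giving V_SD = V_DD − I_D R_D = 14.9 − 2.35 × 19.4 = -30.7 V.
But -30.7 V < V_ov = 1.82 V, so the device is actually in triode.
In triode I_D = k_p[V_ov V_SD − ½ V_SD²] and I_D = (V_DD − V_SD)/R_D. Equating: 13.8 V_SD² − 51.14 V_SD + 14.9 = 0, giving V_SD = 0.319 V (the root below V_ov).
I_D = (14.9 − 0.319) / 19.4 = 0.752 mA.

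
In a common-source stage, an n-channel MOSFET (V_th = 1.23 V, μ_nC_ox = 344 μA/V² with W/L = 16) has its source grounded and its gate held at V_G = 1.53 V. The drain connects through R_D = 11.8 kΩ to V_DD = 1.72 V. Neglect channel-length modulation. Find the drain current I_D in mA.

V_GS = V_G = 1.53 V, so V_ov = 1.53 − 1.23 = 0.3 V.
k_n = μ_nC_ox · (W/L) = 5.504 mA/V².
Assume saturation: I_D = ½ k_n V_ov² = 0.5 × 5.504 × 0.3² = 0.248 mA, giving V_DS = V_DD − I_D R_D = 1.72 − 0.248 × 11.8 = -1.2 V.
But -1.2 V < V_ov = 0.3 V, so the device is actually in triode.
In triode I_D = k_n[V_ov V_DS − ½ V_DS²] and I_D = (V_DD − V_DS)/R_D. Equating: 32.5 V_DS² − 20.48 V_DS + 1.72 = 0, giving V_DS = 0.0997 V (the root below V_ov).
I_D = (1.72 − 0.0997) / 11.8 = 0.137 mA.

I_D = 0.137 mA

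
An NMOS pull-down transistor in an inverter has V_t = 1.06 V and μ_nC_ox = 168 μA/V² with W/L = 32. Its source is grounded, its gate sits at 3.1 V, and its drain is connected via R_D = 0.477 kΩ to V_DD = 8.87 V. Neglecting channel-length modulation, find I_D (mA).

V_GS = V_G = 3.1 V, so V_ov = 3.1 − 1.06 = 2.04 V.
k_n = μ_nC_ox · (W/L) = 5.376 mA/V².
Assume saturation: I_D = ½ k_n V_ov² = 0.5 × 5.376 × 2.04² = 11.2 mA, giving V_DS = V_DD − I_D R_D = 8.87 − 11.2 × 0.477 = 3.53 V.
V_DS = 3.53 V ≥ V_ov = 2.04 V, confirming saturation.

I_D = 11.2 mA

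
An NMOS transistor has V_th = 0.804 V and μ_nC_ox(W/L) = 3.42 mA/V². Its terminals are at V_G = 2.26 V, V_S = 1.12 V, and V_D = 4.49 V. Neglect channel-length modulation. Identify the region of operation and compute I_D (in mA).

V_GS = V_G − V_S = 2.26 − 1.12 = 1.14 V; V_DS = V_D − V_S = 4.49 − 1.12 = 3.37 V.
V_ov = V_GS − V_th = 1.14 − 0.804 = 0.336 V.
Since V_DS = 3.37 V ≥ V_ov = 0.336 V, the device is in saturation.
I_D = ½ k_n V_ov² = 0.5 × 3.42 × 0.336² = 0.193 mA.

Saturation; I_D = 0.193 mA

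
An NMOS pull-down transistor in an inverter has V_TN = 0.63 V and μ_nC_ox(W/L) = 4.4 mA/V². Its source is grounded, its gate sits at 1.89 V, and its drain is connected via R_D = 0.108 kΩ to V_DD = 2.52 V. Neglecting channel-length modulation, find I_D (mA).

I_D = 3.49 mA

V_GS = V_G = 1.89 V, so V_ov = 1.89 − 0.63 = 1.26 V.
Assume saturation: I_D = ½ k_n V_ov² = 0.5 × 4.4 × 1.26² = 3.49 mA, giving V_DS = V_DD − I_D R_D = 2.52 − 3.49 × 0.108 = 2.14 V.
V_DS = 2.14 V ≥ V_ov = 1.26 V, confirming saturation.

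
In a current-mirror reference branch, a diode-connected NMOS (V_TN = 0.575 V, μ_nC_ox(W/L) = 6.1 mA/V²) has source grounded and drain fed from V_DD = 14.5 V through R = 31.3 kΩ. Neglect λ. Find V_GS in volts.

With gate tied to drain, V_GS = V_DS ≥ V_GS − V_TN, so the device is in saturation.
KCL at the drain: ½ k_n (V_GS − V_TN)² = (V_DD − V_GS)/R.
Let x = V_GS − 0.575. Then 95.5 x² + x − 13.93 = 0, giving x = 0.377 V (positive root), so V_GS = 0.952 V.
I_D = (V_DD − V_GS)/R = (14.5 − 0.952) / 31.3 = 0.433 mA.

V_GS = 0.952 V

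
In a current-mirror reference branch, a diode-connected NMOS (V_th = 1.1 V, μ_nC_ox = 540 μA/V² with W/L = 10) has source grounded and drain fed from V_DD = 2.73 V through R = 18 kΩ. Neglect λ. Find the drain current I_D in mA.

I_D = 0.0809 mA

With gate tied to drain, V_GS = V_DS ≥ V_GS − V_th, so the device is in saturation.
k_n = μ_nC_ox · (W/L) = 5.4 mA/V².
KCL at the drain: ½ k_n (V_GS − V_th)² = (V_DD − V_GS)/R.
Let x = V_GS − 1.1. Then 48.6 x² + x − 1.63 = 0, giving x = 0.173 V (positive root), so V_GS = 1.27 V.
I_D = (V_DD − V_GS)/R = (2.73 − 1.27) / 18 = 0.0809 mA.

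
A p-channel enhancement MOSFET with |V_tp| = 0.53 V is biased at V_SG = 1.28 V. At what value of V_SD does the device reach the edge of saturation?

The boundary between triode and saturation is V_SD = V_SG − |V_tp| = V_ov.
V_ov = 1.28 − 0.53 = 0.75 V.

V_SD,sat = 0.750 V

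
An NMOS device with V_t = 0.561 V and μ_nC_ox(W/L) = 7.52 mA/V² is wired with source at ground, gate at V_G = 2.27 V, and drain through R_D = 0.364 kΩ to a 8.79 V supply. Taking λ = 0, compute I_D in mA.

I_D = 11.0 mA

V_GS = V_G = 2.27 V, so V_ov = 2.27 − 0.561 = 1.71 V.
Assume saturation: I_D = ½ k_n V_ov² = 0.5 × 7.52 × 1.71² = 11 mA, giving V_DS = V_DD − I_D R_D = 8.79 − 11 × 0.364 = 4.79 V.
V_DS = 4.79 V ≥ V_ov = 1.71 V, confirming saturation.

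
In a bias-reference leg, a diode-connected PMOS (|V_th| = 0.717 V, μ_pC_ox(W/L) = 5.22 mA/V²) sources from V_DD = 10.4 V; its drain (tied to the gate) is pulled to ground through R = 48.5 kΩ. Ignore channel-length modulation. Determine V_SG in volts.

V_SG = 0.990 V

With gate tied to drain, V_SG = V_SD ≥ V_SG − |V_th|, so the device is in saturation.
KCL at the drain: ½ k_p (V_SG − |V_th|)² = (V_DD − V_SG)/R.
Let x = V_SG − 0.717. Then 127 x² + x − 9.683 = 0, giving x = 0.273 V (positive root), so V_SG = 0.99 V.
I_D = (V_DD − V_SG)/R = (10.4 − 0.99) / 48.5 = 0.194 mA.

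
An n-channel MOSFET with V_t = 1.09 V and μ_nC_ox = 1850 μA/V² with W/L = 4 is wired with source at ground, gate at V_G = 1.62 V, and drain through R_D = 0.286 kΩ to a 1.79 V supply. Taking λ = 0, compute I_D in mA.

V_GS = V_G = 1.62 V, so V_ov = 1.62 − 1.09 = 0.53 V.
k_n = μ_nC_ox · (W/L) = 7.4 mA/V².
Assume saturation: I_D = ½ k_n V_ov² = 0.5 × 7.4 × 0.53² = 1.04 mA, giving V_DS = V_DD − I_D R_D = 1.79 − 1.04 × 0.286 = 1.49 V.
V_DS = 1.49 V ≥ V_ov = 0.53 V, confirming saturation.

I_D = 1.04 mA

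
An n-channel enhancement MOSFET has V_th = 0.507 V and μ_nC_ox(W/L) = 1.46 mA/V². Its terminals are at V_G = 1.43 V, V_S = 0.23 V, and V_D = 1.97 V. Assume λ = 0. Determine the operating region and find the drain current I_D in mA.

V_GS = V_G − V_S = 1.43 − 0.23 = 1.2 V; V_DS = V_D − V_S = 1.97 − 0.23 = 1.74 V.
V_ov = V_GS − V_th = 1.2 − 0.507 = 0.693 V.
Since V_DS = 1.74 V ≥ V_ov = 0.693 V, the device is in saturation.
I_D = ½ k_n V_ov² = 0.5 × 1.46 × 0.693² = 0.351 mA.

Saturation; I_D = 0.351 mA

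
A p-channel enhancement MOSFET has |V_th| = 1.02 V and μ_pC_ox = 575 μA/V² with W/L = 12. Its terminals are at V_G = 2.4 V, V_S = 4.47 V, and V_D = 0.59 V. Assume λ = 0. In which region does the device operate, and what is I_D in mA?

V_SG = V_S − V_G = 4.47 − 2.4 = 2.07 V; V_SD = V_S − V_D = 4.47 − 0.59 = 3.88 V.
k_p = μ_pC_ox · (W/L) = 6.9 mA/V².
V_ov = V_SG − |V_th| = 2.07 − 1.02 = 1.05 V.
Since V_SD = 3.88 V ≥ V_ov = 1.05 V, the device is in saturation.
I_D = ½ k_p V_ov² = 0.5 × 6.9 × 1.05² = 3.8 mA.

Saturation; I_D = 3.80 mA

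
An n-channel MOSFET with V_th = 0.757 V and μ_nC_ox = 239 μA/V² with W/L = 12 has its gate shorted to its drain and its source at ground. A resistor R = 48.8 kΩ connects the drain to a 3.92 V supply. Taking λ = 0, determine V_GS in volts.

With gate tied to drain, V_GS = V_DS ≥ V_GS − V_th, so the device is in saturation.
k_n = μ_nC_ox · (W/L) = 2.868 mA/V².
KCL at the drain: ½ k_n (V_GS − V_th)² = (V_DD − V_GS)/R.
Let x = V_GS − 0.757. Then 70 x² + x − 3.163 = 0, giving x = 0.206 V (positive root), so V_GS = 0.963 V.
I_D = (V_DD − V_GS)/R = (3.92 − 0.963) / 48.8 = 0.0606 mA.

V_GS = 0.963 V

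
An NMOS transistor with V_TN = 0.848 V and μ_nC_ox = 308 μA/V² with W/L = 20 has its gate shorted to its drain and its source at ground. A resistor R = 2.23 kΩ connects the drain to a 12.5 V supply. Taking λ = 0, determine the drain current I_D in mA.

I_D = 4.67 mA

With gate tied to drain, V_GS = V_DS ≥ V_GS − V_TN, so the device is in saturation.
k_n = μ_nC_ox · (W/L) = 6.16 mA/V².
KCL at the drain: ½ k_n (V_GS − V_TN)² = (V_DD − V_GS)/R.
Let x = V_GS − 0.848. Then 6.87 x² + x − 11.65 = 0, giving x = 1.23 V (positive root), so V_GS = 2.08 V.
I_D = (V_DD − V_GS)/R = (12.5 − 2.08) / 2.23 = 4.67 mA.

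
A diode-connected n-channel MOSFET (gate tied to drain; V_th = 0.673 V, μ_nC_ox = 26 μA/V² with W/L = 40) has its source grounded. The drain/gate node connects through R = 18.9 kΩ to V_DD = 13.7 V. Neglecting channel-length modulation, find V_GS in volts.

With gate tied to drain, V_GS = V_DS ≥ V_GS − V_th, so the device is in saturation.
k_n = μ_nC_ox · (W/L) = 1.04 mA/V².
KCL at the drain: ½ k_n (V_GS − V_th)² = (V_DD − V_GS)/R.
Let x = V_GS − 0.673. Then 9.83 x² + x − 13.03 = 0, giving x = 1.1 V (positive root), so V_GS = 1.77 V.
I_D = (V_DD − V_GS)/R = (13.7 − 1.77) / 18.9 = 0.631 mA.

V_GS = 1.77 V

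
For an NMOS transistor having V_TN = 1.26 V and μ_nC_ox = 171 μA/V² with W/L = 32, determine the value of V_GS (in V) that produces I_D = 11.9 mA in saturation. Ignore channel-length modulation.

V_GS = 3.35 V

k_n = μ_nC_ox · (W/L) = 5.472 mA/V².
In saturation I_D = ½ k_n (V_GS − V_TN)², so V_GS − V_TN = √(2 I_D / k_n) = √(2 × 11.9 / 5.472) = 2.09 V.
V_GS = 1.26 + 2.09 = 3.35 V.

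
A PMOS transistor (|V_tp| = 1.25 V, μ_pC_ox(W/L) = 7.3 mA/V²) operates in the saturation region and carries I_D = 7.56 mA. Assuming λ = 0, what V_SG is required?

V_SG = 2.69 V

In saturation I_D = ½ k_p (V_SG − |V_tp|)², so V_SG − |V_tp| = √(2 I_D / k_p) = √(2 × 7.56 / 7.3) = 1.44 V.
V_SG = 1.25 + 1.44 = 2.69 V.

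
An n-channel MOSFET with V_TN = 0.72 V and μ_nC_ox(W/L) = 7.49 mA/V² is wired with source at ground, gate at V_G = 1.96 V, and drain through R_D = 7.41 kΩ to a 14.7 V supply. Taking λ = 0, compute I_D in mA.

I_D = 1.95 mA

V_GS = V_G = 1.96 V, so V_ov = 1.96 − 0.72 = 1.24 V.
Assume saturation: I_D = ½ k_n V_ov² = 0.5 × 7.49 × 1.24² = 5.76 mA, giving V_DS = V_DD − I_D R_D = 14.7 − 5.76 × 7.41 = -28 V.
But -28 V < V_ov = 1.24 V, so the device is actually in triode.
In triode I_D = k_n[V_ov V_DS − ½ V_DS²] and I_D = (V_DD − V_DS)/R_D. Equating: 27.8 V_DS² − 69.82 V_DS + 14.7 = 0, giving V_DS = 0.232 V (the root below V_ov).
I_D = (14.7 − 0.232) / 7.41 = 1.95 mA.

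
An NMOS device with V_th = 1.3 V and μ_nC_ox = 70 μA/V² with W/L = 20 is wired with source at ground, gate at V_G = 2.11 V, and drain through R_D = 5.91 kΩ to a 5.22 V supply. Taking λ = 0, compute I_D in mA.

I_D = 0.459 mA

V_GS = V_G = 2.11 V, so V_ov = 2.11 − 1.3 = 0.81 V.
k_n = μ_nC_ox · (W/L) = 1.4 mA/V².
Assume saturation: I_D = ½ k_n V_ov² = 0.5 × 1.4 × 0.81² = 0.459 mA, giving V_DS = V_DD − I_D R_D = 5.22 − 0.459 × 5.91 = 2.51 V.
V_DS = 2.51 V ≥ V_ov = 0.81 V, confirming saturation.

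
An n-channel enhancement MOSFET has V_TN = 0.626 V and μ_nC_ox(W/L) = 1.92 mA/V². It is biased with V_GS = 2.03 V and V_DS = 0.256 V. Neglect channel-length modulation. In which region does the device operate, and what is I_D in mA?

V_ov = V_GS − V_TN = 2.03 − 0.626 = 1.4 V.
Since V_DS = 0.256 V < V_ov = 1.4 V, the device is in the triode region.
I_D = k_n [V_ov · V_DS − ½ V_DS²] = 1.92 × [1.4 × 0.256 − 0.5 × 0.256²] = 0.627 mA.

Triode; I_D = 0.627 mA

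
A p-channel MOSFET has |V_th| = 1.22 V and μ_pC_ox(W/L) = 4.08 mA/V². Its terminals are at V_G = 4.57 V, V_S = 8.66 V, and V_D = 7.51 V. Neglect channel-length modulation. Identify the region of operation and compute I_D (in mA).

V_SG = V_S − V_G = 8.66 − 4.57 = 4.09 V; V_SD = V_S − V_D = 8.66 − 7.51 = 1.15 V.
V_ov = V_SG − |V_th| = 4.09 − 1.22 = 2.87 V.
Since V_SD = 1.15 V < V_ov = 2.87 V, the device is in the triode region.
I_D = k_p [V_ov · V_SD − ½ V_SD²] = 4.08 × [2.87 × 1.15 − 0.5 × 1.15²] = 10.8 mA.

Triode; I_D = 10.8 mA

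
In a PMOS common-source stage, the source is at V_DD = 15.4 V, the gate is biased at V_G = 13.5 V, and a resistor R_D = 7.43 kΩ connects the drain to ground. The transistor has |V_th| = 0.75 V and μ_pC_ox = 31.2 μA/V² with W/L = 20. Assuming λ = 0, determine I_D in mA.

I_D = 0.413 mA

V_SG = V_DD − V_G = 15.4 − 13.5 = 1.9 V, so V_ov = 1.9 − 0.75 = 1.15 V.
k_p = μ_pC_ox · (W/L) = 0.624 mA/V².
Assume saturation: I_D = ½ k_p V_ov² = 0.5 × 0.624 × 1.15² = 0.413 mA, giving V_SD = V_DD − I_D R_D = 15.4 − 0.413 × 7.43 = 12.3 V.
V_SD = 12.3 V ≥ V_ov = 1.15 V, confirming saturation.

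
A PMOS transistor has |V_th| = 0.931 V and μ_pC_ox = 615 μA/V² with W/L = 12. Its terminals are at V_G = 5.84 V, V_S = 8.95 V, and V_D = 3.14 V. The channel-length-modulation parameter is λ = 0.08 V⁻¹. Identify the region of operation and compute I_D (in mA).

Saturation; I_D = 25.7 mA

V_SG = V_S − V_G = 8.95 − 5.84 = 3.11 V; V_SD = V_S − V_D = 8.95 − 3.14 = 5.81 V.
k_p = μ_pC_ox · (W/L) = 7.38 mA/V².
V_ov = V_SG − |V_th| = 3.11 − 0.931 = 2.18 V.
Since V_SD = 5.81 V ≥ V_ov = 2.18 V, the device is in saturation.
I_D = ½ k_p V_ov² (1 + λ V_SD) = 0.5 × 7.38 × 2.18² × (1 + 0.08 × 5.81) = 25.7 mA.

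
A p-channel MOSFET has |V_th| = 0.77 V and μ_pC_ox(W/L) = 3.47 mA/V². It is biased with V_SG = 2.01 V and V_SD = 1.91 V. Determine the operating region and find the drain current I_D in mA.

Saturation; I_D = 2.67 mA

V_ov = V_SG − |V_th| = 2.01 − 0.77 = 1.24 V.
Since V_SD = 1.91 V ≥ V_ov = 1.24 V, the device is in saturation.
I_D = ½ k_p V_ov² = 0.5 × 3.47 × 1.24² = 2.67 mA.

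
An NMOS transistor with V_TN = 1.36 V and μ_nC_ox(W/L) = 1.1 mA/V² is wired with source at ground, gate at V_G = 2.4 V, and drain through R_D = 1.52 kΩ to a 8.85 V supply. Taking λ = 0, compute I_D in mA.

I_D = 0.595 mA

V_GS = V_G = 2.4 V, so V_ov = 2.4 − 1.36 = 1.04 V.
Assume saturation: I_D = ½ k_n V_ov² = 0.5 × 1.1 × 1.04² = 0.595 mA, giving V_DS = V_DD − I_D R_D = 8.85 − 0.595 × 1.52 = 7.95 V.
V_DS = 7.95 V ≥ V_ov = 1.04 V, confirming saturation.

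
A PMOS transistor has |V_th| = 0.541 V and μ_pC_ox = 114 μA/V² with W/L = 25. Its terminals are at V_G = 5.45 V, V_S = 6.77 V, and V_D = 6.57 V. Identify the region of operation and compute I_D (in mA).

Triode; I_D = 0.387 mA

V_SG = V_S − V_G = 6.77 − 5.45 = 1.32 V; V_SD = V_S − V_D = 6.77 − 6.57 = 0.2 V.
k_p = μ_pC_ox · (W/L) = 2.85 mA/V².
V_ov = V_SG − |V_th| = 1.32 − 0.541 = 0.779 V.
Since V_SD = 0.2 V < V_ov = 0.779 V, the device is in the triode region.
I_D = k_p [V_ov · V_SD − ½ V_SD²] = 2.85 × [0.779 × 0.2 − 0.5 × 0.2²] = 0.387 mA.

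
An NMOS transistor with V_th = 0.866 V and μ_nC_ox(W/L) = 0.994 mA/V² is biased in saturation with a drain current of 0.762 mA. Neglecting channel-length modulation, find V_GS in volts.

In saturation I_D = ½ k_n (V_GS − V_th)², so V_GS − V_th = √(2 I_D / k_n) = √(2 × 0.762 / 0.994) = 1.24 V.
V_GS = 0.866 + 1.24 = 2.1 V.

V_GS = 2.10 V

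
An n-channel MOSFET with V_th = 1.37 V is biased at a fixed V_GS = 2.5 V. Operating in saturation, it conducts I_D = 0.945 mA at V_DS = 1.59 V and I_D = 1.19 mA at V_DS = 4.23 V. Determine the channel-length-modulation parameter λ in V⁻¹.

With V_GS fixed, I_D ∝ (1 + λ V_DS) in saturation, so I_D2/I_D1 = (1 + λ V_DS2)/(1 + λ V_DS1).
1.19/0.945 = 1.259 = (1 + 4.23 λ)/(1 + 1.59 λ).
Solving: λ (I_D1 V_DS2 − I_D2 V_DS1) = I_D2 − I_D1, so λ = (1.19 − 0.945) / (0.945 × 4.23 − 1.19 × 1.59) = 0.245 / 2.11 = 0.116 V⁻¹.

λ = 0.116 V⁻¹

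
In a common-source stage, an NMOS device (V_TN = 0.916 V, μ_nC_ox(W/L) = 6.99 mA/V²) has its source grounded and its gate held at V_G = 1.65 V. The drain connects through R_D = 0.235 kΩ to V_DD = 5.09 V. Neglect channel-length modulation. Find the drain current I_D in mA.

V_GS = V_G = 1.65 V, so V_ov = 1.65 − 0.916 = 0.734 V.
Assume saturation: I_D = ½ k_n V_ov² = 0.5 × 6.99 × 0.734² = 1.88 mA, giving V_DS = V_DD − I_D R_D = 5.09 − 1.88 × 0.235 = 4.65 V.
V_DS = 4.65 V ≥ V_ov = 0.734 V, confirming saturation.

I_D = 1.88 mA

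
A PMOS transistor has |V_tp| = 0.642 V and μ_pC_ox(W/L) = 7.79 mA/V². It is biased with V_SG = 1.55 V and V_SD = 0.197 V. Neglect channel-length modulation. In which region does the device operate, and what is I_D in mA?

V_ov = V_SG − |V_tp| = 1.55 − 0.642 = 0.908 V.
Since V_SD = 0.197 V < V_ov = 0.908 V, the device is in the triode region.
I_D = k_p [V_ov · V_SD − ½ V_SD²] = 7.79 × [0.908 × 0.197 − 0.5 × 0.197²] = 1.24 mA.

Triode; I_D = 1.24 mA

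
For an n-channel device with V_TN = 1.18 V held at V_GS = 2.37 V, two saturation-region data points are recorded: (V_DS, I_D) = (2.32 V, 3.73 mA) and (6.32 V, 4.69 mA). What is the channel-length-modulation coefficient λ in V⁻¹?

λ = 0.0756 V⁻¹

With V_GS fixed, I_D ∝ (1 + λ V_DS) in saturation, so I_D2/I_D1 = (1 + λ V_DS2)/(1 + λ V_DS1).
4.69/3.73 = 1.257 = (1 + 6.32 λ)/(1 + 2.32 λ).
Solving: λ (I_D1 V_DS2 − I_D2 V_DS1) = I_D2 − I_D1, so λ = (4.69 − 3.73) / (3.73 × 6.32 − 4.69 × 2.32) = 0.96 / 12.7 = 0.0756 V⁻¹.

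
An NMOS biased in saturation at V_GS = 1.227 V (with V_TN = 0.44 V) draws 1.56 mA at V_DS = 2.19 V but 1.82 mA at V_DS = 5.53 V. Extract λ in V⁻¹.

λ = 0.0560 V⁻¹

With V_GS fixed, I_D ∝ (1 + λ V_DS) in saturation, so I_D2/I_D1 = (1 + λ V_DS2)/(1 + λ V_DS1).
1.82/1.56 = 1.167 = (1 + 5.53 λ)/(1 + 2.19 λ).
Solving: λ (I_D1 V_DS2 − I_D2 V_DS1) = I_D2 − I_D1, so λ = (1.82 − 1.56) / (1.56 × 5.53 − 1.82 × 2.19) = 0.26 / 4.64 = 0.056 V⁻¹.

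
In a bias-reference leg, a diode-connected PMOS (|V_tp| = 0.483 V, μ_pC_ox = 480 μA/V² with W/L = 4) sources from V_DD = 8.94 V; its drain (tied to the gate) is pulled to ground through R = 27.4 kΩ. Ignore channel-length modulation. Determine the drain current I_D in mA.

I_D = 0.289 mA

With gate tied to drain, V_SG = V_SD ≥ V_SG − |V_tp|, so the device is in saturation.
k_p = μ_pC_ox · (W/L) = 1.92 mA/V².
KCL at the drain: ½ k_p (V_SG − |V_tp|)² = (V_DD − V_SG)/R.
Let x = V_SG − 0.483. Then 26.3 x² + x − 8.457 = 0, giving x = 0.548 V (positive root), so V_SG = 1.03 V.
I_D = (V_DD − V_SG)/R = (8.94 − 1.03) / 27.4 = 0.289 mA.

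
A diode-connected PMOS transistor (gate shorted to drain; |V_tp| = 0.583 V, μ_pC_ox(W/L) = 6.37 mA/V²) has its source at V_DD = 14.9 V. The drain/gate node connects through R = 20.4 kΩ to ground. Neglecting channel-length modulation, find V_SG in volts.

With gate tied to drain, V_SG = V_SD ≥ V_SG − |V_tp|, so the device is in saturation.
KCL at the drain: ½ k_p (V_SG − |V_tp|)² = (V_DD − V_SG)/R.
Let x = V_SG − 0.583. Then 65 x² + x − 14.32 = 0, giving x = 0.462 V (positive root), so V_SG = 1.04 V.
I_D = (V_DD − V_SG)/R = (14.9 − 1.04) / 20.4 = 0.679 mA.

V_SG = 1.04 V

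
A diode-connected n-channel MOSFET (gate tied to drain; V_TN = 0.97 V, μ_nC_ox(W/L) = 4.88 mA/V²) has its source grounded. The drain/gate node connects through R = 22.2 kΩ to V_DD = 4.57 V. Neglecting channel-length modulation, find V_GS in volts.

With gate tied to drain, V_GS = V_DS ≥ V_GS − V_TN, so the device is in saturation.
KCL at the drain: ½ k_n (V_GS − V_TN)² = (V_DD − V_GS)/R.
Let x = V_GS − 0.97. Then 54.2 x² + x − 3.6 = 0, giving x = 0.249 V (positive root), so V_GS = 1.22 V.
I_D = (V_DD − V_GS)/R = (4.57 − 1.22) / 22.2 = 0.151 mA.

V_GS = 1.22 V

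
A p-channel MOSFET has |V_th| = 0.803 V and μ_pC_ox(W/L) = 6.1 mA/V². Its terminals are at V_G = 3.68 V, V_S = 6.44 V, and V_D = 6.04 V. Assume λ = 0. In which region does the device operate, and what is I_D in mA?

V_SG = V_S − V_G = 6.44 − 3.68 = 2.76 V; V_SD = V_S − V_D = 6.44 − 6.04 = 0.4 V.
V_ov = V_SG − |V_th| = 2.76 − 0.803 = 1.96 V.
Since V_SD = 0.4 V < V_ov = 1.96 V, the device is in the triode region.
I_D = k_p [V_ov · V_SD − ½ V_SD²] = 6.1 × [1.96 × 0.4 − 0.5 × 0.4²] = 4.29 mA.

Triode; I_D = 4.29 mA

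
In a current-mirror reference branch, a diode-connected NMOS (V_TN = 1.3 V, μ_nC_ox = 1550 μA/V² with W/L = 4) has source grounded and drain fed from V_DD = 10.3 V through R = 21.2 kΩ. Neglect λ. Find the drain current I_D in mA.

With gate tied to drain, V_GS = V_DS ≥ V_GS − V_TN, so the device is in saturation.
k_n = μ_nC_ox · (W/L) = 6.2 mA/V².
KCL at the drain: ½ k_n (V_GS − V_TN)² = (V_DD − V_GS)/R.
Let x = V_GS − 1.3. Then 65.7 x² + x − 9 = 0, giving x = 0.363 V (positive root), so V_GS = 1.66 V.
I_D = (V_DD − V_GS)/R = (10.3 − 1.66) / 21.2 = 0.407 mA.

I_D = 0.407 mA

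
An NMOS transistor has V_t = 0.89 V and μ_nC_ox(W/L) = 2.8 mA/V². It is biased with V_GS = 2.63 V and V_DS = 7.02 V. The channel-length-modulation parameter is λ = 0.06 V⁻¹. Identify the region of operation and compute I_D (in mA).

Saturation; I_D = 6.02 mA

V_ov = V_GS − V_t = 2.63 − 0.89 = 1.74 V.
Since V_DS = 7.02 V ≥ V_ov = 1.74 V, the device is in saturation.
I_D = ½ k_n V_ov² (1 + λ V_DS) = 0.5 × 2.8 × 1.74² × (1 + 0.06 × 7.02) = 6.02 mA.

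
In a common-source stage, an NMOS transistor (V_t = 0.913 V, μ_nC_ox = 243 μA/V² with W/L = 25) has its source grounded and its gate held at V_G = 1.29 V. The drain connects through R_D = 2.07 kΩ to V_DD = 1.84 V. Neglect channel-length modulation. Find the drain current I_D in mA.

I_D = 0.432 mA

V_GS = V_G = 1.29 V, so V_ov = 1.29 − 0.913 = 0.377 V.
k_n = μ_nC_ox · (W/L) = 6.075 mA/V².
Assume saturation: I_D = ½ k_n V_ov² = 0.5 × 6.075 × 0.377² = 0.432 mA, giving V_DS = V_DD − I_D R_D = 1.84 − 0.432 × 2.07 = 0.946 V.
V_DS = 0.946 V ≥ V_ov = 0.377 V, confirming saturation.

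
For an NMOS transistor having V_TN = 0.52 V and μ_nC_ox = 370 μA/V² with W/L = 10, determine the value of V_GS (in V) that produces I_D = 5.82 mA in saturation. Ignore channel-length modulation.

V_GS = 2.29 V

k_n = μ_nC_ox · (W/L) = 3.7 mA/V².
In saturation I_D = ½ k_n (V_GS − V_TN)², so V_GS − V_TN = √(2 I_D / k_n) = √(2 × 5.82 / 3.7) = 1.77 V.
V_GS = 0.52 + 1.77 = 2.29 V.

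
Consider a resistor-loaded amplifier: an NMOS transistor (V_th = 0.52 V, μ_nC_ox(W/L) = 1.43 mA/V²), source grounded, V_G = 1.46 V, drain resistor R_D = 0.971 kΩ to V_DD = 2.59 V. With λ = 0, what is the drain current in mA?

V_GS = V_G = 1.46 V, so V_ov = 1.46 − 0.52 = 0.94 V.
Assume saturation: I_D = ½ k_n V_ov² = 0.5 × 1.43 × 0.94² = 0.632 mA, giving V_DS = V_DD − I_D R_D = 2.59 − 0.632 × 0.971 = 1.98 V.
V_DS = 1.98 V ≥ V_ov = 0.94 V, confirming saturation.

I_D = 0.632 mA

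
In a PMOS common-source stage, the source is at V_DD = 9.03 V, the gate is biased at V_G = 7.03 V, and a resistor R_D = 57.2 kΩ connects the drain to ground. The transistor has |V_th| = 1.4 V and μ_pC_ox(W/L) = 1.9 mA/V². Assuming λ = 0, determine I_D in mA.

V_SG = V_DD − V_G = 9.03 − 7.03 = 2 V, so V_ov = 2 − 1.4 = 0.6 V.
Assume saturation: I_D = ½ k_p V_ov² = 0.5 × 1.9 × 0.6² = 0.342 mA, giving V_SD = V_DD − I_D R_D = 9.03 − 0.342 × 57.2 = -10.5 V.
But -10.5 V < V_ov = 0.6 V, so the device is actually in triode.
In triode I_D = k_p[V_ov V_SD − ½ V_SD²] and I_D = (V_DD − V_SD)/R_D. Equating: 54.3 V_SD² − 66.21 V_SD + 9.03 = 0, giving V_SD = 0.156 V (the root below V_ov).
I_D = (9.03 − 0.156) / 57.2 = 0.155 mA.

I_D = 0.155 mA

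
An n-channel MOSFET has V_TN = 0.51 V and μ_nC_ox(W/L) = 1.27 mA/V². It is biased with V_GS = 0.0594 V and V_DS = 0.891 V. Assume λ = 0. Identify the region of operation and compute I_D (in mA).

V_GS = 0.0594 V < V_TN = 0.51 V, so the transistor is in cutoff.

Cutoff; I_D = 0 mA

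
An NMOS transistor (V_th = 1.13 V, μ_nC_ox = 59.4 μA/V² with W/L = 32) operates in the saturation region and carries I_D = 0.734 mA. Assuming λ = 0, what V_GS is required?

V_GS = 2.01 V

k_n = μ_nC_ox · (W/L) = 1.901 mA/V².
In saturation I_D = ½ k_n (V_GS − V_th)², so V_GS − V_th = √(2 I_D / k_n) = √(2 × 0.734 / 1.901) = 0.879 V.
V_GS = 1.13 + 0.879 = 2.01 V.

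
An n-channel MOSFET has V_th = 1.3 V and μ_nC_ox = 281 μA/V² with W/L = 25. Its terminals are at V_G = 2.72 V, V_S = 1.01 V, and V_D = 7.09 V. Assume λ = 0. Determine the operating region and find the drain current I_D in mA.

Saturation; I_D = 0.590 mA

V_GS = V_G − V_S = 2.72 − 1.01 = 1.71 V; V_DS = V_D − V_S = 7.09 − 1.01 = 6.08 V.
k_n = μ_nC_ox · (W/L) = 7.025 mA/V².
V_ov = V_GS − V_th = 1.71 − 1.3 = 0.41 V.
Since V_DS = 6.08 V ≥ V_ov = 0.41 V, the device is in saturation.
I_D = ½ k_n V_ov² = 0.5 × 7.025 × 0.41² = 0.59 mA.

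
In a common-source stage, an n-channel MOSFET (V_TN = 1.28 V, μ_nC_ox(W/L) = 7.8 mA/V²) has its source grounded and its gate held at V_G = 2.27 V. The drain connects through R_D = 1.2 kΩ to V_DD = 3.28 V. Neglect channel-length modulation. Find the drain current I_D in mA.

V_GS = V_G = 2.27 V, so V_ov = 2.27 − 1.28 = 0.99 V.
Assume saturation: I_D = ½ k_n V_ov² = 0.5 × 7.8 × 0.99² = 3.82 mA, giving V_DS = V_DD − I_D R_D = 3.28 − 3.82 × 1.2 = -1.31 V.
But -1.31 V < V_ov = 0.99 V, so the device is actually in triode.
In triode I_D = k_n[V_ov V_DS − ½ V_DS²] and I_D = (V_DD − V_DS)/R_D. Equating: 4.68 V_DS² − 10.27 V_DS + 3.28 = 0, giving V_DS = 0.388 V (the root below V_ov).
I_D = (3.28 − 0.388) / 1.2 = 2.41 mA.

I_D = 2.41 mA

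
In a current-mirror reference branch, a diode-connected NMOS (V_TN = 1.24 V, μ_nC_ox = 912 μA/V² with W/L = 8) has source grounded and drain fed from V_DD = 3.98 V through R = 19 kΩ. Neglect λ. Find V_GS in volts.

V_GS = 1.43 V

With gate tied to drain, V_GS = V_DS ≥ V_GS − V_TN, so the device is in saturation.
k_n = μ_nC_ox · (W/L) = 7.296 mA/V².
KCL at the drain: ½ k_n (V_GS − V_TN)² = (V_DD − V_GS)/R.
Let x = V_GS − 1.24. Then 69.3 x² + x − 2.74 = 0, giving x = 0.192 V (positive root), so V_GS = 1.43 V.
I_D = (V_DD − V_GS)/R = (3.98 − 1.43) / 19 = 0.134 mA.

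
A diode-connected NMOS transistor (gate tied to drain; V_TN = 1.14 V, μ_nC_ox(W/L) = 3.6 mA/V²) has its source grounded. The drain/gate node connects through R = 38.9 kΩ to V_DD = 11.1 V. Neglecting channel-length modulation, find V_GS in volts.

V_GS = 1.51 V

With gate tied to drain, V_GS = V_DS ≥ V_GS − V_TN, so the device is in saturation.
KCL at the drain: ½ k_n (V_GS − V_TN)² = (V_DD − V_GS)/R.
Let x = V_GS − 1.14. Then 70 x² + x − 9.96 = 0, giving x = 0.37 V (positive root), so V_GS = 1.51 V.
I_D = (V_DD − V_GS)/R = (11.1 − 1.51) / 38.9 = 0.247 mA.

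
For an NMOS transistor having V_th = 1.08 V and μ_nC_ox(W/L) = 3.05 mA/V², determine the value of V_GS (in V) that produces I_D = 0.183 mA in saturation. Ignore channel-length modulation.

V_GS = 1.43 V

In saturation I_D = ½ k_n (V_GS − V_th)², so V_GS − V_th = √(2 I_D / k_n) = √(2 × 0.183 / 3.05) = 0.346 V.
V_GS = 1.08 + 0.346 = 1.43 V.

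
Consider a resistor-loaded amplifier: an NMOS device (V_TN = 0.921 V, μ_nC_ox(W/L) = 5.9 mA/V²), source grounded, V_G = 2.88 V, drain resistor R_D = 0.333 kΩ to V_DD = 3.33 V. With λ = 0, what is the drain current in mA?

I_D = 7.52 mA

V_GS = V_G = 2.88 V, so V_ov = 2.88 − 0.921 = 1.96 V.
Assume saturation: I_D = ½ k_n V_ov² = 0.5 × 5.9 × 1.96² = 11.3 mA, giving V_DS = V_DD − I_D R_D = 3.33 − 11.3 × 0.333 = -0.44 V.
But -0.44 V < V_ov = 1.96 V, so the device is actually in triode.
In triode I_D = k_n[V_ov V_DS − ½ V_DS²] and I_D = (V_DD − V_DS)/R_D. Equating: 0.982 V_DS² − 4.849 V_DS + 3.33 = 0, giving V_DS = 0.824 V (the root below V_ov).
I_D = (3.33 − 0.824) / 0.333 = 7.52 mA.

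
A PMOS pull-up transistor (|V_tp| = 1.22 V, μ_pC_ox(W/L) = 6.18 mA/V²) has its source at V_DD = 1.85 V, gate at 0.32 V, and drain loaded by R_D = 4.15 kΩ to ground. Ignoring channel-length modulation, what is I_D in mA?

I_D = 0.297 mA

V_SG = V_DD − V_G = 1.85 − 0.32 = 1.53 V, so V_ov = 1.53 − 1.22 = 0.31 V.
Assume saturation: I_D = ½ k_p V_ov² = 0.5 × 6.18 × 0.31² = 0.297 mA, giving V_SD = V_DD − I_D R_D = 1.85 − 0.297 × 4.15 = 0.618 V.
V_SD = 0.618 V ≥ V_ov = 0.31 V, confirming saturation.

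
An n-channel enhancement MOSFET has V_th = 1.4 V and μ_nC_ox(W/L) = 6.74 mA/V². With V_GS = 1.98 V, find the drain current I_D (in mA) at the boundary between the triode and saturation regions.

I_D = 1.13 mA

At the boundary V_DS = V_ov = V_GS − V_th = 1.98 − 1.4 = 0.58 V.
I_D = ½ k_n V_ov² = 0.5 × 6.74 × 0.58² = 1.13 mA.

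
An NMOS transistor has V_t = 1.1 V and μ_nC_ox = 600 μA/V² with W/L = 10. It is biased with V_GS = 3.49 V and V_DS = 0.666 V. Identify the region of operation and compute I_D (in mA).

k_n = μ_nC_ox · (W/L) = 6 mA/V².
V_ov = V_GS − V_t = 3.49 − 1.1 = 2.39 V.
Since V_DS = 0.666 V < V_ov = 2.39 V, the device is in the triode region.
I_D = k_n [V_ov · V_DS − ½ V_DS²] = 6 × [2.39 × 0.666 − 0.5 × 0.666²] = 8.22 mA.

Triode; I_D = 8.22 mA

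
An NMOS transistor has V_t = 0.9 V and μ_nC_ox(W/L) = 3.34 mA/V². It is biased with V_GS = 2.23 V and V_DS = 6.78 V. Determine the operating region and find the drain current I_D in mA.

V_ov = V_GS − V_t = 2.23 − 0.9 = 1.33 V.
Since V_DS = 6.78 V ≥ V_ov = 1.33 V, the device is in saturation.
I_D = ½ k_n V_ov² = 0.5 × 3.34 × 1.33² = 2.95 mA.

Saturation; I_D = 2.95 mA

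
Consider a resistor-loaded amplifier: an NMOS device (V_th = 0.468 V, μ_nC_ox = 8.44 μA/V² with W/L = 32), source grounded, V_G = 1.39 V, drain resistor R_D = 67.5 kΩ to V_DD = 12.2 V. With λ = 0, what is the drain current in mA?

V_GS = V_G = 1.39 V, so V_ov = 1.39 − 0.468 = 0.922 V.
k_n = μ_nC_ox · (W/L) = 0.2701 mA/V².
Assume saturation: I_D = ½ k_n V_ov² = 0.5 × 0.2701 × 0.922² = 0.115 mA, giving V_DS = V_DD − I_D R_D = 12.2 − 0.115 × 67.5 = 4.45 V.
V_DS = 4.45 V ≥ V_ov = 0.922 V, confirming saturation.

I_D = 0.115 mA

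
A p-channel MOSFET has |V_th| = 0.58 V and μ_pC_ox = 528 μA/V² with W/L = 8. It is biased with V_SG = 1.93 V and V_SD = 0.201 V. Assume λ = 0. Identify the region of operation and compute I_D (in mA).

k_p = μ_pC_ox · (W/L) = 4.224 mA/V².
V_ov = V_SG − |V_th| = 1.93 − 0.58 = 1.35 V.
Since V_SD = 0.201 V < V_ov = 1.35 V, the device is in the triode region.
I_D = k_p [V_ov · V_SD − ½ V_SD²] = 4.224 × [1.35 × 0.201 − 0.5 × 0.201²] = 1.06 mA.

Triode; I_D = 1.06 mA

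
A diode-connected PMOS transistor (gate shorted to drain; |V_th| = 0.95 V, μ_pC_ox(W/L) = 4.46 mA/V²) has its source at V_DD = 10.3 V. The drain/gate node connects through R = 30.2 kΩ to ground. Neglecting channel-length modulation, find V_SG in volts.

V_SG = 1.32 V

With gate tied to drain, V_SG = V_SD ≥ V_SG − |V_th|, so the device is in saturation.
KCL at the drain: ½ k_p (V_SG − |V_th|)² = (V_DD − V_SG)/R.
Let x = V_SG − 0.95. Then 67.3 x² + x − 9.35 = 0, giving x = 0.365 V (positive root), so V_SG = 1.32 V.
I_D = (V_DD − V_SG)/R = (10.3 − 1.32) / 30.2 = 0.298 mA.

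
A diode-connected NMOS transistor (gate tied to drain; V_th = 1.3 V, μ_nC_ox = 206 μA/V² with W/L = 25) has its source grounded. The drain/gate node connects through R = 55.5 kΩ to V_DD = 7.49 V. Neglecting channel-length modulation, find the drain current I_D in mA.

With gate tied to drain, V_GS = V_DS ≥ V_GS − V_th, so the device is in saturation.
k_n = μ_nC_ox · (W/L) = 5.15 mA/V².
KCL at the drain: ½ k_n (V_GS − V_th)² = (V_DD − V_GS)/R.
Let x = V_GS − 1.3. Then 143 x² + x − 6.19 = 0, giving x = 0.205 V (positive root), so V_GS = 1.5 V.
I_D = (V_DD − V_GS)/R = (7.49 − 1.5) / 55.5 = 0.108 mA.

I_D = 0.108 mA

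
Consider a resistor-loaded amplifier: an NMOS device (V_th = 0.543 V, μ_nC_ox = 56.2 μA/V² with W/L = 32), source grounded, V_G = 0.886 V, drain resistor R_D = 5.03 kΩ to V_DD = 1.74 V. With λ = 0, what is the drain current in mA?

V_GS = V_G = 0.886 V, so V_ov = 0.886 − 0.543 = 0.343 V.
k_n = μ_nC_ox · (W/L) = 1.798 mA/V².
Assume saturation: I_D = ½ k_n V_ov² = 0.5 × 1.798 × 0.343² = 0.106 mA, giving V_DS = V_DD − I_D R_D = 1.74 − 0.106 × 5.03 = 1.21 V.
V_DS = 1.21 V ≥ V_ov = 0.343 V, confirming saturation.

I_D = 0.106 mA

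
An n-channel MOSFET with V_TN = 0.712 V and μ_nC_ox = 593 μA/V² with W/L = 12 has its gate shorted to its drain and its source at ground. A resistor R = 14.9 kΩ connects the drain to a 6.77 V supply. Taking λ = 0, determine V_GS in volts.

With gate tied to drain, V_GS = V_DS ≥ V_GS − V_TN, so the device is in saturation.
k_n = μ_nC_ox · (W/L) = 7.116 mA/V².
KCL at the drain: ½ k_n (V_GS − V_TN)² = (V_DD − V_GS)/R.
Let x = V_GS − 0.712. Then 53 x² + x − 6.058 = 0, giving x = 0.329 V (positive root), so V_GS = 1.04 V.
I_D = (V_DD − V_GS)/R = (6.77 − 1.04) / 14.9 = 0.385 mA.

V_GS = 1.04 V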